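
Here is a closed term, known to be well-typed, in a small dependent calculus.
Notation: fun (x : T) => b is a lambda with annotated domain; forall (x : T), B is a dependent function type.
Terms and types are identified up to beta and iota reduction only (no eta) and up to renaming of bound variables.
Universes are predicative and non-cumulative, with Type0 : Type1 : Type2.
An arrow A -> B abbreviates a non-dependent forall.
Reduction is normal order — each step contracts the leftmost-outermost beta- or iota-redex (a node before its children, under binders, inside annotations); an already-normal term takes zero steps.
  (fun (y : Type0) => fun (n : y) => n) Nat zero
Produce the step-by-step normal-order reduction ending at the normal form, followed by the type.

normal-order reduction:
  (fun (y : Type0) => fun (n : y) => n) Nat zero
  ~> (fun (y : Nat) => y) zero
  ~> zero
the term's type:
  Nat


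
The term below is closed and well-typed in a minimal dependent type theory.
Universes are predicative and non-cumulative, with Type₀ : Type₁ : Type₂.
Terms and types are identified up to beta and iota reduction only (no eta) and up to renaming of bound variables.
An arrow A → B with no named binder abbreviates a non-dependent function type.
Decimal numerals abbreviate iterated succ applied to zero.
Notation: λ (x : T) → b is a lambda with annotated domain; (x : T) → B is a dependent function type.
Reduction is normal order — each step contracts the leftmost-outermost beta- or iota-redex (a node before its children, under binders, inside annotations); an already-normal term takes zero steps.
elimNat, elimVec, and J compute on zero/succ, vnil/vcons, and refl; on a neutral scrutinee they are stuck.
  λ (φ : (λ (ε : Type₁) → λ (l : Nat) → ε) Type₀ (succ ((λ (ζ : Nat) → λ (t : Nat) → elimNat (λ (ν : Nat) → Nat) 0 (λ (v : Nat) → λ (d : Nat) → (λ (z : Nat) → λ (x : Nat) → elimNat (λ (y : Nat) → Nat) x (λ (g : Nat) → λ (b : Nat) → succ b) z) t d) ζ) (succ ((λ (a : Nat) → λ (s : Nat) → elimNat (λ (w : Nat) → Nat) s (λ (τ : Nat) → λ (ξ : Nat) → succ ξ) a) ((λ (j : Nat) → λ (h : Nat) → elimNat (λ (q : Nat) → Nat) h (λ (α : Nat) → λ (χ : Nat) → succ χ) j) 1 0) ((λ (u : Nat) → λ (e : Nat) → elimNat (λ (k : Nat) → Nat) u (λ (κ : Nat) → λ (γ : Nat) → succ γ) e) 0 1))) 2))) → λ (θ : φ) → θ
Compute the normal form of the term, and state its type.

resulting normal form:
  λ (φ : Type₀) → λ (ε : φ) → ε
inferred type:
  (φ : Type₀) → φ → φ


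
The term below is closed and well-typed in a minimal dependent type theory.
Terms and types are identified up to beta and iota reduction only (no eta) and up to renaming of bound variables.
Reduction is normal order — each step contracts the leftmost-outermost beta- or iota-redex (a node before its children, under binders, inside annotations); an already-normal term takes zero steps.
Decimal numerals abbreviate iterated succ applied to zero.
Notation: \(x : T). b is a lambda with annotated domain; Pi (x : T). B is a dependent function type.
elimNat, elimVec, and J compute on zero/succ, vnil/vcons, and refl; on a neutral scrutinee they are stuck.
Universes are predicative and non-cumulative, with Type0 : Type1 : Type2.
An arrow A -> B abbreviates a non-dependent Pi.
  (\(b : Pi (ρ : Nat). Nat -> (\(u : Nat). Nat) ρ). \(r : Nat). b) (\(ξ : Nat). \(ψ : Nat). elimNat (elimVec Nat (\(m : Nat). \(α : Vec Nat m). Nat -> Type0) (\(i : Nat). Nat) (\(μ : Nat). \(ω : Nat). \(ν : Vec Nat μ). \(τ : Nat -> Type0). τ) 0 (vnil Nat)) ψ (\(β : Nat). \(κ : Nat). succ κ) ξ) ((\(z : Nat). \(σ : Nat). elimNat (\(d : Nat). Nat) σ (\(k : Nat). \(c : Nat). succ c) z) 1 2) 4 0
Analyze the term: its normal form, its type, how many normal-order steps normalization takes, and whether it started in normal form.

normal form:
  4
inferred type:
  Nat
reduction steps (normal order): 17
already normal: no
first contracted redex: a beta-redex


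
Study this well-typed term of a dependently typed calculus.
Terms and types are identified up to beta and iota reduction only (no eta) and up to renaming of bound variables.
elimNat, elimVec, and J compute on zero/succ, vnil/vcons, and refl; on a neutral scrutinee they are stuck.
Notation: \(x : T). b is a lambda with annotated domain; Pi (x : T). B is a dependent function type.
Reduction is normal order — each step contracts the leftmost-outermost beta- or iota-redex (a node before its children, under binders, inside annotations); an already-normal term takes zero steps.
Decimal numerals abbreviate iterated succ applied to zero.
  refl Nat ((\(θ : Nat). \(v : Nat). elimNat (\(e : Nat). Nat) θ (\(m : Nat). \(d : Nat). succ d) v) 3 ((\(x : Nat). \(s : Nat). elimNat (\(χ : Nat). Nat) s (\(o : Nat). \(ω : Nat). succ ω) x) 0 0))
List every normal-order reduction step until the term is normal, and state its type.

normal-order reduction:
  refl Nat ((\(θ : Nat). \(v : Nat). elimNat (\(e : Nat). Nat) θ (\(m : Nat). \(d : Nat). succ d) v) 3 ((\(x : Nat). \(s : Nat). elimNat (\(χ : Nat). Nat) s (\(o : Nat). \(ω : Nat). succ ω) x) 0 0))
  ~> refl Nat ((\(θ : Nat). elimNat (\(v : Nat). Nat) 3 (\(e : Nat). \(m : Nat). succ m) θ) ((\(d : Nat). \(x : Nat). elimNat (\(s : Nat). Nat) x (\(χ : Nat). \(o : Nat). succ o) d) 0 0))
  ~> refl Nat (elimNat (\(θ : Nat). Nat) 3 (\(v : Nat). \(e : Nat). succ e) ((\(m : Nat). \(d : Nat). elimNat (\(x : Nat). Nat) d (\(s : Nat). \(χ : Nat). succ χ) m) 0 0))
  ~> refl Nat (elimNat (\(θ : Nat). Nat) 3 (\(v : Nat). \(e : Nat). succ e) ((\(m : Nat). elimNat (\(d : Nat). Nat) m (\(x : Nat). \(s : Nat). succ s) 0) 0))
  ~> refl Nat (elimNat (\(θ : Nat). Nat) 3 (\(v : Nat). \(e : Nat). succ e) (elimNat (\(m : Nat). Nat) 0 (\(d : Nat). \(x : Nat). succ x) 0))
  ~> refl Nat (elimNat (\(θ : Nat). Nat) 3 (\(v : Nat). \(e : Nat). succ e) 0)
  ~> refl Nat 3
the term's type:
  Eq Nat 3 3


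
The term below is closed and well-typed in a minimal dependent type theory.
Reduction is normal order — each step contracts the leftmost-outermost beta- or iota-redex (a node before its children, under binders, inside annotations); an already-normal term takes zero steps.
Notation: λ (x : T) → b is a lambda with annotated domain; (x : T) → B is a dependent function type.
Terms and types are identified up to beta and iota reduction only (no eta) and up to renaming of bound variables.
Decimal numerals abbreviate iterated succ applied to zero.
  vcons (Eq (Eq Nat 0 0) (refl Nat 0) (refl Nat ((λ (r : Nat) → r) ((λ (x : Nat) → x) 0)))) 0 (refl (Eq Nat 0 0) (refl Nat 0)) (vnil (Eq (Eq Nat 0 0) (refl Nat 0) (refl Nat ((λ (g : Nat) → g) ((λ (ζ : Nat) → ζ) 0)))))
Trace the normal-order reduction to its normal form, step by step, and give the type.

normal-order reduction sequence:
  vcons (Eq (Eq Nat 0 0) (refl Nat 0) (refl Nat ((λ (r : Nat) → r) ((λ (x : Nat) → x) 0)))) 0 (refl (Eq Nat 0 0) (refl Nat 0)) (vnil (Eq (Eq Nat 0 0) (refl Nat 0) (refl Nat ((λ (g : Nat) → g) ((λ (ζ : Nat) → ζ) 0)))))
  ~> vcons (Eq (Eq Nat 0 0) (refl Nat 0) (refl Nat ((λ (r : Nat) → r) 0))) 0 (refl (Eq Nat 0 0) (refl Nat 0)) (vnil (Eq (Eq Nat 0 0) (refl Nat 0) (refl Nat ((λ (x : Nat) → x) ((λ (g : Nat) → g) 0)))))
  ~> vcons (Eq (Eq Nat 0 0) (refl Nat 0) (refl Nat 0)) 0 (refl (Eq Nat 0 0) (refl Nat 0)) (vnil (Eq (Eq Nat 0 0) (refl Nat 0) (refl Nat ((λ (r : Nat) → r) ((λ (x : Nat) → x) 0)))))
  ~> vcons (Eq (Eq Nat 0 0) (refl Nat 0) (refl Nat 0)) 0 (refl (Eq Nat 0 0) (refl Nat 0)) (vnil (Eq (Eq Nat 0 0) (refl Nat 0) (refl Nat ((λ (r : Nat) → r) 0))))
  ~> vcons (Eq (Eq Nat 0 0) (refl Nat 0) (refl Nat 0)) 0 (refl (Eq Nat 0 0) (refl Nat 0)) (vnil (Eq (Eq Nat 0 0) (refl Nat 0) (refl Nat 0)))
type:
  Vec (Eq (Eq Nat 0 0) (refl Nat 0) (refl Nat 0)) 1


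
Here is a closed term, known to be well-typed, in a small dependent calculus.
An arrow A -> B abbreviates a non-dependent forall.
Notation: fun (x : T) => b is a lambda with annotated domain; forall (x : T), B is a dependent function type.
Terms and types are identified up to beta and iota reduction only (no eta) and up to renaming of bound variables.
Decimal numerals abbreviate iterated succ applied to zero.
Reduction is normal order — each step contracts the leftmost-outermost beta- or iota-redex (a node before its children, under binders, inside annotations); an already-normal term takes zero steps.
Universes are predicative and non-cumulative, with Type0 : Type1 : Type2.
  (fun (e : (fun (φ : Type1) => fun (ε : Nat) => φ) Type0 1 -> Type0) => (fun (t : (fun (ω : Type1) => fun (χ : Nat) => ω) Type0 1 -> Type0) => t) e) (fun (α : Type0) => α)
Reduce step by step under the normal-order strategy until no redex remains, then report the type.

normal-order reduction:
  (fun (e : (fun (φ : Type1) => fun (ε : Nat) => φ) Type0 1 -> Type0) => (fun (t : (fun (ω : Type1) => fun (χ : Nat) => ω) Type0 1 -> Type0) => t) e) (fun (α : Type0) => α)
  ~> (fun (e : (fun (φ : Type1) => fun (ε : Nat) => φ) Type0 1 -> Type0) => e) (fun (t : Type0) => t)
  ~> fun (e : Type0) => e
the term's type:
  Type0 -> Type0


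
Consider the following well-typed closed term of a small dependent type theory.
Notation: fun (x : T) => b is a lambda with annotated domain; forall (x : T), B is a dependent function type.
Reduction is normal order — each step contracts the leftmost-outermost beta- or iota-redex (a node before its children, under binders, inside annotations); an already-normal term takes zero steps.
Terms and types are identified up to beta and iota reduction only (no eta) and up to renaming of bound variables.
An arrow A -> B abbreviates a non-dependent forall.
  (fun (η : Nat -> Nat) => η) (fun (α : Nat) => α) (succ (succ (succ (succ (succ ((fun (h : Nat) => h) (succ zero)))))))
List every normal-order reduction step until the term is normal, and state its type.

normal-order reduction:
  (fun (η : Nat -> Nat) => η) (fun (α : Nat) => α) (succ (succ (succ (succ (succ ((fun (h : Nat) => h) (succ zero)))))))
  ~> (fun (η : Nat) => η) (succ (succ (succ (succ (succ ((fun (α : Nat) => α) (succ zero)))))))
  ~> succ (succ (succ (succ (succ ((fun (η : Nat) => η) (succ zero))))))
  ~> succ (succ (succ (succ (succ (succ zero)))))
inferred type:
  Nat


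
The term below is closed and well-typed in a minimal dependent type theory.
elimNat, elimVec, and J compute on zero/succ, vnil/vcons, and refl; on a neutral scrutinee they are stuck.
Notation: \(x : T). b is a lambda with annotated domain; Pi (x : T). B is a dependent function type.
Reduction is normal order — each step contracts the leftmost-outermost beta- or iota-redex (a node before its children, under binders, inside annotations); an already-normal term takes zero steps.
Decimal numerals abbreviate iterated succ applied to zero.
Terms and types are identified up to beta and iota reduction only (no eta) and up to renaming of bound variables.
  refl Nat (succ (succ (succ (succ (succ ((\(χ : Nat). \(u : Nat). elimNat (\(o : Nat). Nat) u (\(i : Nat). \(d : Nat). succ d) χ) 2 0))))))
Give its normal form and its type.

normal form:
  refl Nat 7
type:
  Eq Nat 7 7
observation: reduction starts at a beta-redex, and 9 normal-order steps reach the normal form.


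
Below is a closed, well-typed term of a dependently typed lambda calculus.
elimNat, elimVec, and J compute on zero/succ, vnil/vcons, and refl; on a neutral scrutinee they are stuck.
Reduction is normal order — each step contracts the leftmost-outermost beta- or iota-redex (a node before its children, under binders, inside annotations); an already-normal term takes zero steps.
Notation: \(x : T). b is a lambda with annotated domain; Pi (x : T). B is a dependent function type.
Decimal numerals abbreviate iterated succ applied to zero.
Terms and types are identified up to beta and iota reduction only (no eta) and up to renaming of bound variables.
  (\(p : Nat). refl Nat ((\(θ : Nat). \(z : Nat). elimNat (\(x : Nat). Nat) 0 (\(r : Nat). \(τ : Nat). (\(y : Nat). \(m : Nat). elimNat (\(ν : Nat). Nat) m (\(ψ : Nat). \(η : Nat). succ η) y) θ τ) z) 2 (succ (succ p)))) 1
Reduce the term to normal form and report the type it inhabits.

normal form:
  refl Nat 6
the term's type:
  Eq Nat 6 6


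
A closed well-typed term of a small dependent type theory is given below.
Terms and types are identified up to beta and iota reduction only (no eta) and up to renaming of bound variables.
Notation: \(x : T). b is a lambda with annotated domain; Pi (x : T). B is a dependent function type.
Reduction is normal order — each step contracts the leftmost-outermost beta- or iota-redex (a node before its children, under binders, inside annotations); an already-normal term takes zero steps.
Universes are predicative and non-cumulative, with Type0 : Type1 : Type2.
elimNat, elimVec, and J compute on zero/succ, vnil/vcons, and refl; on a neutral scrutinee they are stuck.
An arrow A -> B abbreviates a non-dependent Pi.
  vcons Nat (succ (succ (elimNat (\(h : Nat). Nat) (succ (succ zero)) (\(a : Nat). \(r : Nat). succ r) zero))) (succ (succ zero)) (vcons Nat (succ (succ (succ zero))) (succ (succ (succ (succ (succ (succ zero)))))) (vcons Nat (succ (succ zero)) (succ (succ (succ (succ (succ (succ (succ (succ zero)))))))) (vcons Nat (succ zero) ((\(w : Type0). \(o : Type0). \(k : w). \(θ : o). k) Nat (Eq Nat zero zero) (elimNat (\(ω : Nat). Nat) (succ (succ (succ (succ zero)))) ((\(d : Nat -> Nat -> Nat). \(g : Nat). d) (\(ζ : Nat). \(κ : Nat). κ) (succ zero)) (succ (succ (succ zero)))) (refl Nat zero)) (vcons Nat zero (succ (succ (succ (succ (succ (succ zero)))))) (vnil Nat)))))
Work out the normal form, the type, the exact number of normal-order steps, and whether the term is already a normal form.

normal form:
  vcons Nat (succ (succ (succ (succ zero)))) (succ (succ zero)) (vcons Nat (succ (succ (succ zero))) (succ (succ (succ (succ (succ (succ zero)))))) (vcons Nat (succ (succ zero)) (succ (succ (succ (succ (succ (succ (succ (succ zero)))))))) (vcons Nat (succ zero) (succ (succ (succ (succ zero)))) (vcons Nat zero (succ (succ (succ (succ (succ (succ zero)))))) (vnil Nat)))))
the term's type:
  Vec Nat (succ (succ (succ (succ (succ zero)))))
normal-order step count: 21
started in normal form: no
first redex: an elimNat iota-redex


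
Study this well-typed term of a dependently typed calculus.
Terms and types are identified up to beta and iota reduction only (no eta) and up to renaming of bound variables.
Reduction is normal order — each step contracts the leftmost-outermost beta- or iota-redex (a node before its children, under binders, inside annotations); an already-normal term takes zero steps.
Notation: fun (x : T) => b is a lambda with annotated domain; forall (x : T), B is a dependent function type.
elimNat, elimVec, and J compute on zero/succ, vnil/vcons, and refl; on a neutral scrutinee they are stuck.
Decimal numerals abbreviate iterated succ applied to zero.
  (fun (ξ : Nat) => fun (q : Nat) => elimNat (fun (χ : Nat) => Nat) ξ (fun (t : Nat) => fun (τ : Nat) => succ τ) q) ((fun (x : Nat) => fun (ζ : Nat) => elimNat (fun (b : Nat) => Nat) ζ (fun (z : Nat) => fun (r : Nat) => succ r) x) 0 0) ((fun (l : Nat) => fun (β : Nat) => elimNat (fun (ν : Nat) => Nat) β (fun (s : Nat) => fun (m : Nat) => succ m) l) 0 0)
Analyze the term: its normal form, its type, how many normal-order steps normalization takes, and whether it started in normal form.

normal form:
  0
the term's type:
  Nat
normal-order step count: 9
term was already normal: no
first contracted redex: a beta-redex


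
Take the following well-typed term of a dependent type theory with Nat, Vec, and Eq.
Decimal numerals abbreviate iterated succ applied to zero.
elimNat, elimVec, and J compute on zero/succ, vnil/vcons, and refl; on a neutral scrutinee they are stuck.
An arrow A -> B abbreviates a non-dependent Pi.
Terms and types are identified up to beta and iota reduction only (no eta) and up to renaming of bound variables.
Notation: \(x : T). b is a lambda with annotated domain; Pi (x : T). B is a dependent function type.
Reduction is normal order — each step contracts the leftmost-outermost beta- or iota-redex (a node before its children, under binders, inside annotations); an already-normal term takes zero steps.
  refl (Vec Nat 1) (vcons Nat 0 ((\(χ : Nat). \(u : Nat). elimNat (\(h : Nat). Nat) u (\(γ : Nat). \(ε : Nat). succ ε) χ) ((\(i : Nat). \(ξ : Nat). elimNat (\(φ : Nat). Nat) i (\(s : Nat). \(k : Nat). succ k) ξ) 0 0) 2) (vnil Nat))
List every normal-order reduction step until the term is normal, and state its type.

reduction (normal order):
  refl (Vec Nat 1) (vcons Nat 0 ((\(χ : Nat). \(u : Nat). elimNat (\(h : Nat). Nat) u (\(γ : Nat). \(ε : Nat). succ ε) χ) ((\(i : Nat). \(ξ : Nat). elimNat (\(φ : Nat). Nat) i (\(s : Nat). \(k : Nat). succ k) ξ) 0 0) 2) (vnil Nat))
  ~> refl (Vec Nat 1) (vcons Nat 0 ((\(χ : Nat). elimNat (\(u : Nat). Nat) χ (\(h : Nat). \(γ : Nat). succ γ) ((\(ε : Nat). \(i : Nat). elimNat (\(ξ : Nat). Nat) ε (\(φ : Nat). \(s : Nat). succ s) i) 0 0)) 2) (vnil Nat))
  ~> refl (Vec Nat 1) (vcons Nat 0 (elimNat (\(χ : Nat). Nat) 2 (\(u : Nat). \(h : Nat). succ h) ((\(γ : Nat). \(ε : Nat). elimNat (\(i : Nat). Nat) γ (\(ξ : Nat). \(φ : Nat). succ φ) ε) 0 0)) (vnil Nat))
  ~> refl (Vec Nat 1) (vcons Nat 0 (elimNat (\(χ : Nat). Nat) 2 (\(u : Nat). \(h : Nat). succ h) ((\(γ : Nat). elimNat (\(ε : Nat). Nat) 0 (\(i : Nat). \(ξ : Nat). succ ξ) γ) 0)) (vnil Nat))
  ~> refl (Vec Nat 1) (vcons Nat 0 (elimNat (\(χ : Nat). Nat) 2 (\(u : Nat). \(h : Nat). succ h) (elimNat (\(γ : Nat). Nat) 0 (\(ε : Nat). \(i : Nat). succ i) 0)) (vnil Nat))
  ~> refl (Vec Nat 1) (vcons Nat 0 (elimNat (\(χ : Nat). Nat) 2 (\(u : Nat). \(h : Nat). succ h) 0) (vnil Nat))
  ~> refl (Vec Nat 1) (vcons Nat 0 2 (vnil Nat))
the term's type:
  Eq (Vec Nat 1) (vcons Nat 0 2 (vnil Nat)) (vcons Nat 0 2 (vnil Nat))


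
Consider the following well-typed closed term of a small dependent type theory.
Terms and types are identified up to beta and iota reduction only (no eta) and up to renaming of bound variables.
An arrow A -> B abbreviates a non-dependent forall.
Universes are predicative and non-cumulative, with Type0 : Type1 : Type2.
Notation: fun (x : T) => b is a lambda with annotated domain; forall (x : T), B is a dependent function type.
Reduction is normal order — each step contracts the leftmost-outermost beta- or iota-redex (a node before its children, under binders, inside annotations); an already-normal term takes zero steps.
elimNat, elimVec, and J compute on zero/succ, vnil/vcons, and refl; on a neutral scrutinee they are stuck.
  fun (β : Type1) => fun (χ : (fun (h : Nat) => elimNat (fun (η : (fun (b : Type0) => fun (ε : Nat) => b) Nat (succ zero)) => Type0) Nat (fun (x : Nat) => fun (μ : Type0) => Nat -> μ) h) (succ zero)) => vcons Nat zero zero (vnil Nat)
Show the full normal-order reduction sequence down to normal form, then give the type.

normal-order reduction sequence:
  fun (β : Type1) => fun (χ : (fun (h : Nat) => elimNat (fun (η : (fun (b : Type0) => fun (ε : Nat) => b) Nat (succ zero)) => Type0) Nat (fun (x : Nat) => fun (μ : Type0) => Nat -> μ) h) (succ zero)) => vcons Nat zero zero (vnil Nat)
  ~> fun (β : Type1) => fun (χ : elimNat (fun (h : (fun (η : Type0) => fun (b : Nat) => η) Nat (succ zero)) => Type0) Nat (fun (ε : Nat) => fun (x : Type0) => Nat -> x) (succ zero)) => vcons Nat zero zero (vnil Nat)
  ~> fun (β : Type1) => fun (χ : (fun (h : Nat) => fun (η : Type0) => Nat -> η) zero (elimNat (fun (b : (fun (ε : Type0) => fun (x : Nat) => ε) Nat (succ zero)) => Type0) Nat (fun (μ : Nat) => fun (w : Type0) => Nat -> w) zero)) => vcons Nat zero zero (vnil Nat)
  ~> fun (β : Type1) => fun (χ : (fun (h : Type0) => Nat -> h) (elimNat (fun (η : (fun (b : Type0) => fun (ε : Nat) => b) Nat (succ zero)) => Type0) Nat (fun (x : Nat) => fun (μ : Type0) => Nat -> μ) zero)) => vcons Nat zero zero (vnil Nat)
  ~> fun (β : Type1) => fun (χ : Nat -> elimNat (fun (h : (fun (η : Type0) => fun (b : Nat) => η) Nat (succ zero)) => Type0) Nat (fun (ε : Nat) => fun (x : Type0) => Nat -> x) zero) => vcons Nat zero zero (vnil Nat)
  ~> fun (β : Type1) => fun (χ : Nat -> Nat) => vcons Nat zero zero (vnil Nat)
the term's type:
  Type1 -> (Nat -> Nat) -> Vec Nat (succ zero)


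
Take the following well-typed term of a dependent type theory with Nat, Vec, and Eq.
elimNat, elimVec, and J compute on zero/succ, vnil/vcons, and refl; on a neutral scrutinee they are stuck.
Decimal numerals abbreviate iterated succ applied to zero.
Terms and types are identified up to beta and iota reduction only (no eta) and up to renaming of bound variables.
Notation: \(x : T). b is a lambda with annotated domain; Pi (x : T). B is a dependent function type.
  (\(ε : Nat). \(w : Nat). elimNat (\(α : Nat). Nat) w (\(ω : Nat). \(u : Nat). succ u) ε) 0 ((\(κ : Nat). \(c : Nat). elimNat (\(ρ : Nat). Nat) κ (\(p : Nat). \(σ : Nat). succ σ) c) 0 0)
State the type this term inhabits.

type:
  Nat


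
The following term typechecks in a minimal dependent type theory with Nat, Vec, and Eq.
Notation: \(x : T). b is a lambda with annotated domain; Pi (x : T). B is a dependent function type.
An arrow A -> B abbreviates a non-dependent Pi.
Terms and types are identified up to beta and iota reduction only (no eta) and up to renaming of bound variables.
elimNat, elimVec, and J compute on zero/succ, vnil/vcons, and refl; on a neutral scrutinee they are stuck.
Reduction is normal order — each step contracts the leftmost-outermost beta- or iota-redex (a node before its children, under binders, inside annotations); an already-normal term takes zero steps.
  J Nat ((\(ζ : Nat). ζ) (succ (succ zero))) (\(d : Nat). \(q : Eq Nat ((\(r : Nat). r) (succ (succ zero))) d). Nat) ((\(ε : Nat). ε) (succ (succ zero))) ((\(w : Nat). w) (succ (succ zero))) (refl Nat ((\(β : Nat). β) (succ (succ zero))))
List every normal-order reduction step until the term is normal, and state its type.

reduction (normal order):
  J Nat ((\(ζ : Nat). ζ) (succ (succ zero))) (\(d : Nat). \(q : Eq Nat ((\(r : Nat). r) (succ (succ zero))) d). Nat) ((\(ε : Nat). ε) (succ (succ zero))) ((\(w : Nat). w) (succ (succ zero))) (refl Nat ((\(β : Nat). β) (succ (succ zero))))
  ~> (\(ζ : Nat). ζ) (succ (succ zero))
  ~> succ (succ zero)
the term's type:
  Nat


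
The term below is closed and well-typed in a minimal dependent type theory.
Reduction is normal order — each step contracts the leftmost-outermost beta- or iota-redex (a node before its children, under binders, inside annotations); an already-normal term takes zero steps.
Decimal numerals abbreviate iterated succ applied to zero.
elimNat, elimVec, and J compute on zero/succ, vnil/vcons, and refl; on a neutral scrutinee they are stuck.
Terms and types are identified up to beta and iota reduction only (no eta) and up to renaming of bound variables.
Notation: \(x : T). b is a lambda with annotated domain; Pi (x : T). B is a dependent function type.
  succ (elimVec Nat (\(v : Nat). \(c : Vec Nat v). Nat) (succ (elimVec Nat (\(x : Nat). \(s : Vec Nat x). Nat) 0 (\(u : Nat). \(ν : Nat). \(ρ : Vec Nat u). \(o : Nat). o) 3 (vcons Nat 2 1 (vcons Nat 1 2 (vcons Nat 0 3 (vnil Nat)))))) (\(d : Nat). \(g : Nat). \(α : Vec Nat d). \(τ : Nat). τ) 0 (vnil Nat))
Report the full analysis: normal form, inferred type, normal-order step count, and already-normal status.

resulting normal form:
  2
type:
  Nat
normal-order step count: 17
started in normal form: no
first redex: an elimVec iota-redex


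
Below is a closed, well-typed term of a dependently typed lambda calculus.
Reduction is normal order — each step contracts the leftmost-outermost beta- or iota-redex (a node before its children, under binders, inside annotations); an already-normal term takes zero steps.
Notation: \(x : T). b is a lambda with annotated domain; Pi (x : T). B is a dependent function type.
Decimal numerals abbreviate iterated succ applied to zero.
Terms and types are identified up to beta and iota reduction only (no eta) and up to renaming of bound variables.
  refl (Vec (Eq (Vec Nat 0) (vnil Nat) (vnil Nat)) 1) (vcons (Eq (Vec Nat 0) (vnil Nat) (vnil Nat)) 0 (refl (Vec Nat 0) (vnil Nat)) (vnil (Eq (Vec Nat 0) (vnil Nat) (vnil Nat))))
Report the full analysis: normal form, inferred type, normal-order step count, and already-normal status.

normal form:
  refl (Vec (Eq (Vec Nat 0) (vnil Nat) (vnil Nat)) 1) (vcons (Eq (Vec Nat 0) (vnil Nat) (vnil Nat)) 0 (refl (Vec Nat 0) (vnil Nat)) (vnil (Eq (Vec Nat 0) (vnil Nat) (vnil Nat))))
the term's type:
  Eq (Vec (Eq (Vec Nat 0) (vnil Nat) (vnil Nat)) 1) (vcons (Eq (Vec Nat 0) (vnil Nat) (vnil Nat)) 0 (refl (Vec Nat 0) (vnil Nat)) (vnil (Eq (Vec Nat 0) (vnil Nat) (vnil Nat)))) (vcons (Eq (Vec Nat 0) (vnil Nat) (vnil Nat)) 0 (refl (Vec Nat 0) (vnil Nat)) (vnil (Eq (Vec Nat 0) (vnil Nat) (vnil Nat))))
steps to reach normal form (normal order): 0
term was already normal: yes


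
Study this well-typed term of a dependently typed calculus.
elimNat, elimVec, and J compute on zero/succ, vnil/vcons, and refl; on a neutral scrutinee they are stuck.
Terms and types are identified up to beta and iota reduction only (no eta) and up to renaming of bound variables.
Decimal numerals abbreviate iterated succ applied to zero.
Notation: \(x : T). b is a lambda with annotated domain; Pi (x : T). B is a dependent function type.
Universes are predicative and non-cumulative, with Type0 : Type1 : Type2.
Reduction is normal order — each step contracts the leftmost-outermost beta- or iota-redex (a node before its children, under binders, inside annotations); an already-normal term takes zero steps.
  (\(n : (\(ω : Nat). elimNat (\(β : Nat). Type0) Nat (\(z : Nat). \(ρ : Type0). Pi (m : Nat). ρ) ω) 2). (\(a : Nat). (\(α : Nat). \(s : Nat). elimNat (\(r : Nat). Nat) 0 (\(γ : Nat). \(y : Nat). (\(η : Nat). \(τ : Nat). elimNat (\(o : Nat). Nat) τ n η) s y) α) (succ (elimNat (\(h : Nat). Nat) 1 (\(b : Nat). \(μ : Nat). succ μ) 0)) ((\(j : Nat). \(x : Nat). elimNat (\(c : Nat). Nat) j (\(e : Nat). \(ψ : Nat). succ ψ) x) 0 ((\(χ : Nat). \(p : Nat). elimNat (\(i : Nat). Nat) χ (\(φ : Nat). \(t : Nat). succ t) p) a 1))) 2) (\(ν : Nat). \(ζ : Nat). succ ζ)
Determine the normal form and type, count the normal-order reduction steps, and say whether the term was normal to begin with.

normal form:
  6
inferred type:
  Nat
reduction steps (normal order): 72
started in normal form: no
first redex: a beta-redex


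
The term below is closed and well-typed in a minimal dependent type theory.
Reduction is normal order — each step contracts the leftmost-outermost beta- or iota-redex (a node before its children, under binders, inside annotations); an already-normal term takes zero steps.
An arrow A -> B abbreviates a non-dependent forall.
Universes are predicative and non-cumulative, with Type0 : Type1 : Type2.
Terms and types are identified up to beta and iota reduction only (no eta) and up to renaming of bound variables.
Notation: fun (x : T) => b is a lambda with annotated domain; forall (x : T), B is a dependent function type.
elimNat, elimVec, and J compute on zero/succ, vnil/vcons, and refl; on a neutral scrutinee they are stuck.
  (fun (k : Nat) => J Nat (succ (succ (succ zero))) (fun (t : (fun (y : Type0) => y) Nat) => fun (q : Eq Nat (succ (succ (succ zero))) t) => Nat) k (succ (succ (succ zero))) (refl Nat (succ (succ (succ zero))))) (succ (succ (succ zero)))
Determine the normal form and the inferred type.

resulting normal form:
  succ (succ (succ zero))
the term's type:
  Nat


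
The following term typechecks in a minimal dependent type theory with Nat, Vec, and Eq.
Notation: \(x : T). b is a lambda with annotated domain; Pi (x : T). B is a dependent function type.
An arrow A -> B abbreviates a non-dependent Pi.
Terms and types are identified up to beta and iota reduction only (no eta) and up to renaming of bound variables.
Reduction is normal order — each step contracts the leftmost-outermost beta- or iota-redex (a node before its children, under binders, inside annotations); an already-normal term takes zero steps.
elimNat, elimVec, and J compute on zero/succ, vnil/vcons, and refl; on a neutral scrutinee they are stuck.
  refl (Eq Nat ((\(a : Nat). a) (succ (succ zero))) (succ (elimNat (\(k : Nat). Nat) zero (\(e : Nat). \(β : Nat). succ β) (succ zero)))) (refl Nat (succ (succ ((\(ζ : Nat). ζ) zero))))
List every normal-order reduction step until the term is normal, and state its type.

normal-order reduction sequence:
  refl (Eq Nat ((\(a : Nat). a) (succ (succ zero))) (succ (elimNat (\(k : Nat). Nat) zero (\(e : Nat). \(β : Nat). succ β) (succ zero)))) (refl Nat (succ (succ ((\(ζ : Nat). ζ) zero))))
  ~> refl (Eq Nat (succ (succ zero)) (succ (elimNat (\(a : Nat). Nat) zero (\(k : Nat). \(e : Nat). succ e) (succ zero)))) (refl Nat (succ (succ ((\(β : Nat). β) zero))))
  ~> refl (Eq Nat (succ (succ zero)) (succ ((\(a : Nat). \(k : Nat). succ k) zero (elimNat (\(e : Nat). Nat) zero (\(β : Nat). \(ζ : Nat). succ ζ) zero)))) (refl Nat (succ (succ ((\(κ : Nat). κ) zero))))
  ~> refl (Eq Nat (succ (succ zero)) (succ ((\(a : Nat). succ a) (elimNat (\(k : Nat). Nat) zero (\(e : Nat). \(β : Nat). succ β) zero)))) (refl Nat (succ (succ ((\(ζ : Nat). ζ) zero))))
  ~> refl (Eq Nat (succ (succ zero)) (succ (succ (elimNat (\(a : Nat). Nat) zero (\(k : Nat). \(e : Nat). succ e) zero)))) (refl Nat (succ (succ ((\(β : Nat). β) zero))))
  ~> refl (Eq Nat (succ (succ zero)) (succ (succ zero))) (refl Nat (succ (succ ((\(a : Nat). a) zero))))
  ~> refl (Eq Nat (succ (succ zero)) (succ (succ zero))) (refl Nat (succ (succ zero)))
type:
  Eq (Eq Nat (succ (succ zero)) (succ (succ zero))) (refl Nat (succ (succ zero))) (refl Nat (succ (succ zero)))


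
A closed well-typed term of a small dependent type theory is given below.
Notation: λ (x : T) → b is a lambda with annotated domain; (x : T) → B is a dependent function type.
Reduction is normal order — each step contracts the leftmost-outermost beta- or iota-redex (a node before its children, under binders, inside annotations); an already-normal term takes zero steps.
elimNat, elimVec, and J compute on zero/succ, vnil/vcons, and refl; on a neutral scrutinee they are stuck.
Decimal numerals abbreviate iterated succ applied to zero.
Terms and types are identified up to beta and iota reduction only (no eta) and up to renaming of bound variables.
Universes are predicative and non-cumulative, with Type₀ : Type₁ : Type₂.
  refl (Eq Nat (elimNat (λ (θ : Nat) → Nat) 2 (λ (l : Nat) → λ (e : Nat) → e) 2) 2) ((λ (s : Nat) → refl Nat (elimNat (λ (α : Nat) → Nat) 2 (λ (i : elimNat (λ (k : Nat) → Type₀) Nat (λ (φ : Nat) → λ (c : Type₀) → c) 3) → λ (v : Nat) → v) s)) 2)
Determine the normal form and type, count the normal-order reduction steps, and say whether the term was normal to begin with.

resulting normal form:
  refl (Eq Nat 2 2) (refl Nat 2)
inferred type:
  Eq (Eq Nat 2 2) (refl Nat 2) (refl Nat 2)
reduction steps (normal order): 15
already normal: no
first contracted redex: an elimNat iota-redex


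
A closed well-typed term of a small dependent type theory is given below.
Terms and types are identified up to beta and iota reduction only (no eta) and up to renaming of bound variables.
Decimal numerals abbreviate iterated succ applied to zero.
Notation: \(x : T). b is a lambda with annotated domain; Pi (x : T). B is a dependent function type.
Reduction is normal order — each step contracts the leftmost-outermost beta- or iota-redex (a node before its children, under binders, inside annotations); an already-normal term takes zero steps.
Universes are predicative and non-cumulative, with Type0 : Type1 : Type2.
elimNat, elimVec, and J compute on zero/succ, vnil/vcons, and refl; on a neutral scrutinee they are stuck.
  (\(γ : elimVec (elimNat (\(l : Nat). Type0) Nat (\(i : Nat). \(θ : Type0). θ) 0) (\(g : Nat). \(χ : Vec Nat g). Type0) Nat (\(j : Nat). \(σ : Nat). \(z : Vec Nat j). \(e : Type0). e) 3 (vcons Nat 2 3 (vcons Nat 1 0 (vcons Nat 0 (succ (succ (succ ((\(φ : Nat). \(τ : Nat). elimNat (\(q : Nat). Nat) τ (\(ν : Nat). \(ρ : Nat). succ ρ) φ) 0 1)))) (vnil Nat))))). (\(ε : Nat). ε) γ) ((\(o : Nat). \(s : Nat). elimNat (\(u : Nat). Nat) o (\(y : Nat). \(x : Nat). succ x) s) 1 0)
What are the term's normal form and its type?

resulting normal form:
  1
inferred type:
  Nat
observation: the term reaches its normal form after 5 normal-order steps.


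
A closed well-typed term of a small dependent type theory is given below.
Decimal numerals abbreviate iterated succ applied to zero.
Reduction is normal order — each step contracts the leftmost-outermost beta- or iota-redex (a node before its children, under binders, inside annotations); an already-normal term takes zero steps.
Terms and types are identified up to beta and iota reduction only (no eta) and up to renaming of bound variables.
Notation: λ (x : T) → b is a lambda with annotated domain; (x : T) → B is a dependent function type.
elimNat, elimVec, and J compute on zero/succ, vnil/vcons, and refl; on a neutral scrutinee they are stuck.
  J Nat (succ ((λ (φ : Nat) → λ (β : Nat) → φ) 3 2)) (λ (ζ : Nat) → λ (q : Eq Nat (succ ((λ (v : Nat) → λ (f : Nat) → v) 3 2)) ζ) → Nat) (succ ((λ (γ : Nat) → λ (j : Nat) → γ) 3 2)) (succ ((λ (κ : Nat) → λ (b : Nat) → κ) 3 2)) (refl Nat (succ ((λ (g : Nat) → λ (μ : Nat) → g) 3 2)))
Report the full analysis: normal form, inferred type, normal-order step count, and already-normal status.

reduced normal form:
  4
inferred type:
  Nat
reduction steps (normal order): 3
started in normal form: no
first redex: a J iota-redex


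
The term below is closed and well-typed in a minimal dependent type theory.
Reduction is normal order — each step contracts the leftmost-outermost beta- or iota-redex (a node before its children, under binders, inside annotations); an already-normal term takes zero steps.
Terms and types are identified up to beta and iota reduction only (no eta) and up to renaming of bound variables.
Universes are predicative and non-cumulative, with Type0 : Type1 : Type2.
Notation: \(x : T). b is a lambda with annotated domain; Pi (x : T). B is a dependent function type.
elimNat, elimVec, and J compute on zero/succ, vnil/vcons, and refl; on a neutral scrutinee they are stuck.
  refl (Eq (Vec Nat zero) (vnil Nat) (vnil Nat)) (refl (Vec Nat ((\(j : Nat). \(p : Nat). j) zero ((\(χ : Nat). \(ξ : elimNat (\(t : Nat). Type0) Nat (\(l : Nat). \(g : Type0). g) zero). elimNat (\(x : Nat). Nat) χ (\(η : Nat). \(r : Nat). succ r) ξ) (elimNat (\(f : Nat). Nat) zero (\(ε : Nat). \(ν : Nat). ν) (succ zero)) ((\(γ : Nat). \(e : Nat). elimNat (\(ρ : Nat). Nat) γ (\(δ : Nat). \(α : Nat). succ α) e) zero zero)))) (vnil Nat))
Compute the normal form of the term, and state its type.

reduced normal form:
  refl (Eq (Vec Nat zero) (vnil Nat) (vnil Nat)) (refl (Vec Nat zero) (vnil Nat))
inferred type:
  Eq (Eq (Vec Nat zero) (vnil Nat) (vnil Nat)) (refl (Vec Nat zero) (vnil Nat)) (refl (Vec Nat zero) (vnil Nat))


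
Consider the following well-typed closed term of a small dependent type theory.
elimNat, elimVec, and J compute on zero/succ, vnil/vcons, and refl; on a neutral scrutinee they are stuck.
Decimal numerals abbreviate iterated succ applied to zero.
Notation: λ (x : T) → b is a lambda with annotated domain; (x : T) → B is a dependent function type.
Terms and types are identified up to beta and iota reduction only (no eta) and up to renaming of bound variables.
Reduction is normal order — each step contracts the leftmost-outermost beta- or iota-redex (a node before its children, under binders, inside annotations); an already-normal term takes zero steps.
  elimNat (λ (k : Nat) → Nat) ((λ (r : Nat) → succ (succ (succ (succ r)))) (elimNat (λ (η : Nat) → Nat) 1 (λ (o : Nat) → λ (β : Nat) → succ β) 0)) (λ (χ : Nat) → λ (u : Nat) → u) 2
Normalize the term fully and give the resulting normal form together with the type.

resulting normal form:
  5
inferred type:
  Nat
observation: 9 normal-order steps separate the term from its normal form.


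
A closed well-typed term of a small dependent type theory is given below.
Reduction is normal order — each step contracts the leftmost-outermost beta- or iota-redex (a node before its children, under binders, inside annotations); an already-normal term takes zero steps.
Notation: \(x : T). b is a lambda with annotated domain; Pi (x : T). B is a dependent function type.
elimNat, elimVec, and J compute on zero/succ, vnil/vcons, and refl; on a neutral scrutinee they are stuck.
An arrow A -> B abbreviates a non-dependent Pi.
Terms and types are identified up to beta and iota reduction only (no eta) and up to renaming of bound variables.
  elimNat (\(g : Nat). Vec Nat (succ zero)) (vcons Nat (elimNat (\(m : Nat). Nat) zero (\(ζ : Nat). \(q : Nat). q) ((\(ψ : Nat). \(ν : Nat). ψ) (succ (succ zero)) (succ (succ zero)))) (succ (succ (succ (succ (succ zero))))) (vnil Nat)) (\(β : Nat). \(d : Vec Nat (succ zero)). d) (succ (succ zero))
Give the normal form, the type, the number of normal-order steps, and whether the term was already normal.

resulting normal form:
  vcons Nat zero (succ (succ (succ (succ (succ zero))))) (vnil Nat)
the term's type:
  Vec Nat (succ zero)
reduction steps (normal order): 16
started in normal form: no
first contracted redex: an elimNat iota-redex


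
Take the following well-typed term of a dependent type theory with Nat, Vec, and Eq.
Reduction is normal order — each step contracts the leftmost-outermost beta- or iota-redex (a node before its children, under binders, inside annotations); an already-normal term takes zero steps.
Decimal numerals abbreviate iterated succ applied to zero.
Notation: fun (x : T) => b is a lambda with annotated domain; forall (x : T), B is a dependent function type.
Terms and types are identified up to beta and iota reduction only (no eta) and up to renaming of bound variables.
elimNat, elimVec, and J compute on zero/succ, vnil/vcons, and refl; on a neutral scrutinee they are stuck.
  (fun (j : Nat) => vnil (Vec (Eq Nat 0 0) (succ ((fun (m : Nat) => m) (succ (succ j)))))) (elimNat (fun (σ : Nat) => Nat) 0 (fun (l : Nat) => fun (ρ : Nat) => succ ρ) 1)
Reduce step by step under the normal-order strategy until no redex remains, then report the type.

normal-order reduction:
  (fun (j : Nat) => vnil (Vec (Eq Nat 0 0) (succ ((fun (m : Nat) => m) (succ (succ j)))))) (elimNat (fun (σ : Nat) => Nat) 0 (fun (l : Nat) => fun (ρ : Nat) => succ ρ) 1)
  ~> vnil (Vec (Eq Nat 0 0) (succ ((fun (j : Nat) => j) (succ (succ (elimNat (fun (m : Nat) => Nat) 0 (fun (σ : Nat) => fun (l : Nat) => succ l) 1))))))
  ~> vnil (Vec (Eq Nat 0 0) (succ (succ (succ (elimNat (fun (j : Nat) => Nat) 0 (fun (m : Nat) => fun (σ : Nat) => succ σ) 1)))))
  ~> vnil (Vec (Eq Nat 0 0) (succ (succ (succ ((fun (j : Nat) => fun (m : Nat) => succ m) 0 (elimNat (fun (σ : Nat) => Nat) 0 (fun (l : Nat) => fun (ρ : Nat) => succ ρ) 0))))))
  ~> vnil (Vec (Eq Nat 0 0) (succ (succ (succ ((fun (j : Nat) => succ j) (elimNat (fun (m : Nat) => Nat) 0 (fun (σ : Nat) => fun (l : Nat) => succ l) 0))))))
  ~> vnil (Vec (Eq Nat 0 0) (succ (succ (succ (succ (elimNat (fun (j : Nat) => Nat) 0 (fun (m : Nat) => fun (σ : Nat) => succ σ) 0))))))
  ~> vnil (Vec (Eq Nat 0 0) 4)
inferred type:
  Vec (Vec (Eq Nat 0 0) 4) 0


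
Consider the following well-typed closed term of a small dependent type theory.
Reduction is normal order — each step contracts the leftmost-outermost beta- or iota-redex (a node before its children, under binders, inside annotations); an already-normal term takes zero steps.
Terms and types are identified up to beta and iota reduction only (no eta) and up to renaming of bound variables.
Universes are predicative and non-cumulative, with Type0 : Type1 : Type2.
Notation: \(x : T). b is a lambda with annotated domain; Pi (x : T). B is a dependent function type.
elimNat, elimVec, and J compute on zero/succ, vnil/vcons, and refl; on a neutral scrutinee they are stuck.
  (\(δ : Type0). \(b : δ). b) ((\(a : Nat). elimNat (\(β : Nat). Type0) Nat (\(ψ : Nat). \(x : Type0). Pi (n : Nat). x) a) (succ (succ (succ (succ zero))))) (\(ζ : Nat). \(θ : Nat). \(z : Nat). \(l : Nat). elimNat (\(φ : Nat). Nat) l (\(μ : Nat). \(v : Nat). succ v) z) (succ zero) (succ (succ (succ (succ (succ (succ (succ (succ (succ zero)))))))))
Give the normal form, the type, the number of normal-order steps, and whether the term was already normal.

reduced normal form:
  \(δ : Nat). \(b : Nat). elimNat (\(a : Nat). Nat) b (\(β : Nat). \(ψ : Nat). succ ψ) δ
the term's type:
  Pi (δ : Nat). Pi (b : Nat). Nat
reduction steps (normal order): 4
started in normal form: no
first redex: a beta-redex
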